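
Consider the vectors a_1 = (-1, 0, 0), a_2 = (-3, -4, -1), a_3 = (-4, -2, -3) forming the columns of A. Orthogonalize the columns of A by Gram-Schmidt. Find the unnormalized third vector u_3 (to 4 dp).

u_3 = (0.0000, 0.5882, -2.3529)

a_1 = (-1, 0, 0); ‖a_1‖ = 1.0000, so q_1 = (-1.0000, 0.0000, 0.0000).
q_1·a_2 = (-1.0000)·(-3) + 0.0000·(-4) + 0.0000·(-1) = 3.0000.
u_2 = a_2 − 3.0000·q_1 = (0.0000, -4.0000, -1.0000).
‖u_2‖ = 4.1231, so q_2 = (0.0000, -0.9701, -0.2425).
q_1·a_3 = (-1.0000)·(-4) + 0.0000·(-2) + 0.0000·(-3) = 4.0000; q_2·a_3 = 0.0000·(-4) + (-0.9701)·(-2) + (-0.2425)·(-3) = 2.6679.
u_3 = a_3 − 4.0000·q_1 − 2.6679·q_2 = (0.0000, 0.5882, -2.3529).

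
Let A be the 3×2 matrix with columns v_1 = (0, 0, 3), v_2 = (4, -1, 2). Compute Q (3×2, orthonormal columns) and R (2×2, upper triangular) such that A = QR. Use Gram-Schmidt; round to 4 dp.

Q = [[0.0000, 0.9701], [0.0000, -0.2425], [1.0000, 0.0000]], R = [[3.0000, 2.0000], [0.0000, 4.1231]]

q_1 = v_1/‖v_1‖ = (0, 0, 3)/3.0000 = (0.0000, 0.0000, 1.0000).
r_{12} = q_1·v_2 = 2.0000.
u_2 = v_2 − 2.0000·q_1 = (4.0000, -1.0000, 0.0000).
‖u_2‖ = 4.1231, so q_2 = (0.9701, -0.2425, 0.0000).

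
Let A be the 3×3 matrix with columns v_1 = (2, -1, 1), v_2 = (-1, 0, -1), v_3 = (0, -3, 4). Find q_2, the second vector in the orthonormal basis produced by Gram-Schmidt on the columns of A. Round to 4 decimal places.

v_1 = (2, -1, 1); ‖v_1‖ = 2.4495, so q_1 = (0.8165, -0.4082, 0.4082).
q_1·v_2 = 0.8165·(-1) + (-0.4082)·0 + 0.4082·(-1) = -1.2247.
u_2 = v_2 + 1.2247·q_1 = (0.0000, -0.5000, -0.5000).
‖u_2‖ = 0.7071, so q_2 = (0.0000, -0.7071, -0.7071).

q_2 = (0.0000, -0.7071, -0.7071)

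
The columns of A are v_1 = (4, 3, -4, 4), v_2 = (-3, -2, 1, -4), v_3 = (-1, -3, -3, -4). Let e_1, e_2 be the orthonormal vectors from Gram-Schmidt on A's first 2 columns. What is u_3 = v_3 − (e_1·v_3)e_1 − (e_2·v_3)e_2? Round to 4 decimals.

v_1 = (4, 3, -4, 4); ‖v_1‖ = 7.5498, so e_1 = (0.5298, 0.3974, -0.5298, 0.5298).
e_1·v_2 = 0.5298·(-3) + 0.3974·(-2) + (-0.5298)·1 + 0.5298·(-4) = -5.0332.
u_2 = v_2 + 5.0332·e_1 = (-0.3333, 0.0000, -1.6667, -1.3333).
‖u_2‖ = 2.1602, so e_2 = (-0.1543, 0.0000, -0.7715, -0.6172).
e_1·v_3 = 0.5298·(-1) + 0.3974·(-3) + (-0.5298)·(-3) + 0.5298·(-4) = -2.2517; e_2·v_3 = (-0.1543)·(-1) + 0.0000·(-3) + (-0.7715)·(-3) + (-0.6172)·(-4) = 4.9377.
u_3 = v_3 + 2.2517·e_1 − 4.9377·e_2 = (0.9549, -2.1053, -0.3835, 0.2406).

u_3 = (0.9549, -2.1053, -0.3835, 0.2406)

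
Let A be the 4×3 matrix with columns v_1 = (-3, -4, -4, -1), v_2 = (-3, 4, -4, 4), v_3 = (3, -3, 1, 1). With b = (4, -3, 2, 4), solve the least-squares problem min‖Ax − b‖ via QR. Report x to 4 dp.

v_1 = (-3, -4, -4, -1); ‖v_1‖ = 6.4807, so q_1 = (-0.4629, -0.6172, -0.6172, -0.1543).
q_1·v_2 = (-0.4629)·(-3) + (-0.6172)·4 + (-0.6172)·(-4) + (-0.1543)·4 = 0.7715.
u_2 = v_2 − 0.7715·q_1 = (-2.6429, 4.4762, -3.5238, 4.1190).
‖u_2‖ = 7.5103, so q_2 = (-0.3519, 0.5960, -0.4692, 0.5485).
q_1·v_3 = (-0.4629)·3 + (-0.6172)·(-3) + (-0.6172)·1 + (-0.1543)·1 = -0.3086; q_2·v_3 = (-0.3519)·3 + 0.5960·(-3) + (-0.4692)·1 + 0.5485·1 = -2.7645.
u_3 = v_3 + 0.3086·q_1 + 2.7645·q_2 = (1.8843, -1.5428, -0.4875, 2.4686).
‖u_3‖ = 3.5018, so q_3 = (0.5381, -0.4406, -0.1392, 0.7049).
Qᵀb = (-1.8516, -1.9402, 6.0155).
Back-substitute: x_3 = 6.0155/3.5018 = 1.7178.
x_2 = (-1.9402 + 2.7645·1.7178)/7.5103 = 0.3740.
x_1 = (-1.8516 − 0.7715·0.3740 + 0.3086·1.7178)/6.4807 = -0.2484.

x = (-0.2484, 0.3740, 1.7178)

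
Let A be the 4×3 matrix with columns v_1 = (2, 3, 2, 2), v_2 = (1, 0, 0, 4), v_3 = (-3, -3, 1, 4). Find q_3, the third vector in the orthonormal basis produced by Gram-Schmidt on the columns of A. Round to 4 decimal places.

v_1 = (2, 3, 2, 2); ‖v_1‖ = 4.5826, so q_1 = (0.4364, 0.6547, 0.4364, 0.4364).
q_1·v_2 = 0.4364·1 + 0.6547·0 + 0.4364·0 + 0.4364·4 = 2.1822.
u_2 = v_2 − 2.1822·q_1 = (0.0476, -1.4286, -0.9524, 3.0476).
‖u_2‖ = 3.4983, so q_2 = (0.0136, -0.4084, -0.2722, 0.8712).
q_1·v_3 = 0.4364·(-3) + 0.6547·(-3) + 0.4364·1 + 0.4364·4 = -1.0911; q_2·v_3 = 0.0136·(-3) + (-0.4084)·(-3) + (-0.2722)·1 + 0.8712·4 = 4.3967.
u_3 = v_3 + 1.0911·q_1 − 4.3967·q_2 = (-2.5837, -0.4903, 2.6732, 0.6459).
‖u_3‖ = 3.8051, so q_3 = (-0.6790, -0.1288, 0.7025, 0.1698).

q_3 = (-0.6790, -0.1288, 0.7025, 0.1698)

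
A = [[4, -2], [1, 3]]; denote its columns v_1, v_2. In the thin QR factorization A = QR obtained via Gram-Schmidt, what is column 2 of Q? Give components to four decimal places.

v_1 = (4, 1); ‖v_1‖ = 4.1231, so e_1 = (0.9701, 0.2425).
e_1·v_2 = 0.9701·(-2) + 0.2425·3 = -1.2127.
u_2 = v_2 + 1.2127·e_1 = (-0.8235, 3.2941).
‖u_2‖ = 3.3955, so e_2 = (-0.2425, 0.9701).

e_2 = (-0.2425, 0.9701)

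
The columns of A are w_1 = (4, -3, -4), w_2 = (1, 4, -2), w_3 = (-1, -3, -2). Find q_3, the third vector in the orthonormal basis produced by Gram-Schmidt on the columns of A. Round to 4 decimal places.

w_1 = (4, -3, -4); ‖w_1‖ = 6.4031, so q_1 = (0.6247, -0.4685, -0.6247).
q_1·w_2 = 0.6247·1 + (-0.4685)·4 + (-0.6247)·(-2) = 0.0000.
u_2 = w_2 − 0.0000·q_1 = (1.0000, 4.0000, -2.0000).
‖u_2‖ = 4.5826, so q_2 = (0.2182, 0.8729, -0.4364).
q_1·w_3 = 0.6247·(-1) + (-0.4685)·(-3) + (-0.6247)·(-2) = 2.0303; q_2·w_3 = 0.2182·(-1) + 0.8729·(-3) + (-0.4364)·(-2) = -1.9640.
u_3 = w_3 − 2.0303·q_1 + 1.9640·q_2 = (-1.8397, -0.3345, -1.5889).
‖u_3‖ = 2.4538, so q_3 = (-0.7498, -0.1363, -0.6475).

q_3 = (-0.7498, -0.1363, -0.6475)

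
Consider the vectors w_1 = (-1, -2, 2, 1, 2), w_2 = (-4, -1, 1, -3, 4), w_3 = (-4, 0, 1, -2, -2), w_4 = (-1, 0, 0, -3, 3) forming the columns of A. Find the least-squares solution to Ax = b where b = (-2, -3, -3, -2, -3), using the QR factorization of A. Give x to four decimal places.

w_1 = (-1, -2, 2, 1, 2); ‖w_1‖ = 3.7417, so q_1 = (-0.2673, -0.5345, 0.5345, 0.2673, 0.5345).
q_1·w_2 = (-0.2673)·(-4) + (-0.5345)·(-1) + 0.5345·1 + 0.2673·(-3) + 0.5345·4 = 3.4744.
u_2 = w_2 − 3.4744·q_1 = (-3.0714, 0.8571, -0.8571, -3.9286, 2.1429).
‖u_2‖ = 5.5613, so q_2 = (-0.5523, 0.1541, -0.1541, -0.7064, 0.3853).
q_1·w_3 = (-0.2673)·(-4) + (-0.5345)·0 + 0.5345·1 + 0.2673·(-2) + 0.5345·(-2) = 0.0000; q_2·w_3 = (-0.5523)·(-4) + 0.1541·0 + (-0.1541)·1 + (-0.7064)·(-2) + 0.3853·(-2) = 2.6972.
u_3 = w_3 + 0.0000·q_1 − 2.6972·q_2 = (-2.5104, -0.4157, 1.4157, -0.0947, -3.0393).
‖u_3‖ = 4.2101, so q_3 = (-0.5963, -0.0987, 0.3363, -0.0225, -0.7219).
q_1·w_4 = (-0.2673)·(-1) + (-0.5345)·0 + 0.5345·0 + 0.2673·(-3) + 0.5345·3 = 1.0690; q_2·w_4 = (-0.5523)·(-1) + 0.1541·0 + (-0.1541)·0 + (-0.7064)·(-3) + 0.3853·3 = 3.8274; q_3·w_4 = (-0.5963)·(-1) + (-0.0987)·0 + 0.3363·0 + (-0.0225)·(-3) + (-0.7219)·3 = -1.5019.
u_4 = w_4 − 1.0690·q_1 − 3.8274·q_2 + 1.5019·q_3 = (0.5040, -0.1668, 0.5235, -0.6158, -0.1304).
‖u_4‖ = 0.9757, so q_4 = (0.5165, -0.1709, 0.5365, -0.6311, -0.1337).
Qᵀb = (-1.6036, 1.3614, 2.6906, -0.4667).
Back-substitute: x_4 = -0.4667/0.9757 = -0.4783.
x_3 = (2.6906 + 1.5019·(-0.4783))/4.2101 = 0.4685.
x_2 = (1.3614 − 2.6972·0.4685 − 3.8274·(-0.4783))/5.5613 = 0.3468.
x_1 = (-1.6036 − 3.4744·0.3468 + 0.0000·0.4685 − 1.0690·(-0.4783))/3.7417 = -0.6139.

x = (-0.6139, 0.3468, 0.4685, -0.4783)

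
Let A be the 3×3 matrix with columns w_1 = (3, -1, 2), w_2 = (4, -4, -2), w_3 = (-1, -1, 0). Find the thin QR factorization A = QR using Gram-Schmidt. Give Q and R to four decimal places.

w_1 = (3, -1, 2); ‖w_1‖ = 3.7417, so q_1 = (0.8018, -0.2673, 0.5345).
q_1·w_2 = 0.8018·4 + (-0.2673)·(-4) + 0.5345·(-2) = 3.2071.
u_2 = w_2 − 3.2071·q_1 = (1.4286, -3.1429, -3.7143).
‖u_2‖ = 5.0709, so q_2 = (0.2817, -0.6198, -0.7325).
q_1·w_3 = 0.8018·(-1) + (-0.2673)·(-1) + 0.5345·0 = -0.5345; q_2·w_3 = 0.2817·(-1) + (-0.6198)·(-1) + (-0.7325)·0 = 0.3381.
u_3 = w_3 + 0.5345·q_1 − 0.3381·q_2 = (-0.6667, -0.9333, 0.5333).
‖u_3‖ = 1.2649, so q_3 = (-0.5270, -0.7379, 0.4216).

Q = [[0.8018, 0.2817, -0.5270], [-0.2673, -0.6198, -0.7379], [0.5345, -0.7325, 0.4216]], R = [[3.7417, 3.2071, -0.5345], [0.0000, 5.0709, 0.3381], [0.0000, 0.0000, 1.2649]]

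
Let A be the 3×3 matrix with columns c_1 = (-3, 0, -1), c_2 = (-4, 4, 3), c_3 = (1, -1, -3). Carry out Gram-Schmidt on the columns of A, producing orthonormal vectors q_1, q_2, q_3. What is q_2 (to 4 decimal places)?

q_2 = (-0.2266, 0.6974, 0.6799)

q_1 = c_1/‖c_1‖ = (-3, 0, -1)/3.1623 = (-0.9487, 0.0000, -0.3162).
r_{12} = q_1·c_2 = 2.8460.
u_2 = c_2 − 2.8460·q_1 = (-1.3000, 4.0000, 3.9000).
‖u_2‖ = 5.7359, so q_2 = (-0.2266, 0.6974, 0.6799).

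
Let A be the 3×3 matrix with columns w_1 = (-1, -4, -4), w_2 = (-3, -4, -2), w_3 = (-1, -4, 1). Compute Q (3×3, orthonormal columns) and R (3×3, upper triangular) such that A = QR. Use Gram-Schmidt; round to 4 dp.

Q = [[-0.1741, -0.8301, 0.5298], [-0.6963, -0.2767, -0.6623], [-0.6963, 0.4842, 0.5298]], R = [[5.7446, 4.7001, 2.2630], [0.0000, 2.6285, 2.4210], [0.0000, 0.0000, 2.6491]]

q_1 = w_1/‖w_1‖ = (-1, -4, -4)/5.7446 = (-0.1741, -0.6963, -0.6963).
r_{12} = q_1·w_2 = 4.7001.
u_2 = w_2 − 4.7001·q_1 = (-2.1818, -0.7273, 1.2727).
‖u_2‖ = 2.6285, so q_2 = (-0.8301, -0.2767, 0.4842).
r_{13} = q_1·w_3 = 2.2630; r_{23} = q_2·w_3 = 2.4210.
u_3 = w_3 − 2.2630·q_1 − 2.4210·q_2 = (1.4035, -1.7544, 1.4035).
‖u_3‖ = 2.6491, so q_3 = (0.5298, -0.6623, 0.5298).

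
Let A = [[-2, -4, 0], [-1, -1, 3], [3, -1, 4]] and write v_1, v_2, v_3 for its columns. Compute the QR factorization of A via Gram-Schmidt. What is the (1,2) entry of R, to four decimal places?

r_{12} = 1.6036

v_1 = (-2, -1, 3); ‖v_1‖ = 3.7417, so q_1 = (-0.5345, -0.2673, 0.8018).
r_{12} = q_1·v_2 = 1.6036.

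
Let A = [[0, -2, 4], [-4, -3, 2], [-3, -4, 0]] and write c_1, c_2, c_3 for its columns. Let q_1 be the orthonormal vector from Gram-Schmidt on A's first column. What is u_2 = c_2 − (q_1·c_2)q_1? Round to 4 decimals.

u_2 = (-2.0000, 0.8400, -1.1200)

c_1 = (0, -4, -3); ‖c_1‖ = 5.0000, so q_1 = (0.0000, -0.8000, -0.6000).
q_1·c_2 = 0.0000·(-2) + (-0.8000)·(-3) + (-0.6000)·(-4) = 4.8000.
u_2 = c_2 − 4.8000·q_1 = (-2.0000, 0.8400, -1.1200).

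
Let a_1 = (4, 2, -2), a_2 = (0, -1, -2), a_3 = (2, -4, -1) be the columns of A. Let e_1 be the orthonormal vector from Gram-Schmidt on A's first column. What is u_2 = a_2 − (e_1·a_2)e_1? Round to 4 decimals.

u_2 = (-0.3333, -1.1667, -1.8333)

a_1 = (4, 2, -2); ‖a_1‖ = 4.8990, so e_1 = (0.8165, 0.4082, -0.4082).
e_1·a_2 = 0.8165·0 + 0.4082·(-1) + (-0.4082)·(-2) = 0.4082.
u_2 = a_2 − 0.4082·e_1 = (-0.3333, -1.1667, -1.8333).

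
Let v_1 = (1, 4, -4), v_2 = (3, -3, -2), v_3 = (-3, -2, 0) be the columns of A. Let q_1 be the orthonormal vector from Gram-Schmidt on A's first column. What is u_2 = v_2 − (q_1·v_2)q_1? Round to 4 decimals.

u_2 = (3.0303, -2.8788, -2.1212)

v_1 = (1, 4, -4); ‖v_1‖ = 5.7446, so q_1 = (0.1741, 0.6963, -0.6963).
q_1·v_2 = 0.1741·3 + 0.6963·(-3) + (-0.6963)·(-2) = -0.1741.
u_2 = v_2 + 0.1741·q_1 = (3.0303, -2.8788, -2.1212).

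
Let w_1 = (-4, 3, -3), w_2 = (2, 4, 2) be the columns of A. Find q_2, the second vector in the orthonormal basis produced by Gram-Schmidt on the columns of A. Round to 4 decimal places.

q_2 = (0.3611, 0.8546, 0.3731)

q_1 = w_1/‖w_1‖ = (-4, 3, -3)/5.8310 = (-0.6860, 0.5145, -0.5145).
r_{12} = q_1·w_2 = -0.3430.
u_2 = w_2 + 0.3430·q_1 = (1.7647, 4.1765, 1.8235).
‖u_2‖ = 4.8870, so q_2 = (0.3611, 0.8546, 0.3731).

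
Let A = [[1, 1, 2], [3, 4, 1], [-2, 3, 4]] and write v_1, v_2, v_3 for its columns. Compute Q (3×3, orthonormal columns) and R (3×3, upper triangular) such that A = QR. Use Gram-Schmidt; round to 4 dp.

Q = [[0.2673, 0.1054, 0.9578], [0.8018, 0.5270, -0.2817], [-0.5345, 0.8433, 0.0563]], R = [[3.7417, 1.8708, -0.8018], [0.0000, 4.7434, 4.1110], [0.0000, 0.0000, 1.8593]]

v_1 = (1, 3, -2); ‖v_1‖ = 3.7417, so q_1 = (0.2673, 0.8018, -0.5345).
q_1·v_2 = 0.2673·1 + 0.8018·4 + (-0.5345)·3 = 1.8708.
u_2 = v_2 − 1.8708·q_1 = (0.5000, 2.5000, 4.0000).
‖u_2‖ = 4.7434, so q_2 = (0.1054, 0.5270, 0.8433).
q_1·v_3 = 0.2673·2 + 0.8018·1 + (-0.5345)·4 = -0.8018; q_2·v_3 = 0.1054·2 + 0.5270·1 + 0.8433·4 = 4.1110.
u_3 = v_3 + 0.8018·q_1 − 4.1110·q_2 = (1.7810, -0.5238, 0.1048).
‖u_3‖ = 1.8593, so q_3 = (0.9578, -0.2817, 0.0563).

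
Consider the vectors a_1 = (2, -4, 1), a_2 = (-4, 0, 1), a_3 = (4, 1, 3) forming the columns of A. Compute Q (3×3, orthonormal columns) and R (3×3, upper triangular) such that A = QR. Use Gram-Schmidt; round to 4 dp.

Q = [[0.4364, -0.8704, 0.2279], [-0.8729, -0.3482, 0.3419], [0.2182, 0.3482, 0.9117]], R = [[4.5826, -1.5275, 1.5275], [0.0000, 3.8297, -2.7852], [0.0000, 0.0000, 3.9886]]

e_1 = a_1/‖a_1‖ = (2, -4, 1)/4.5826 = (0.4364, -0.8729, 0.2182).
r_{12} = e_1·a_2 = -1.5275.
u_2 = a_2 + 1.5275·e_1 = (-3.3333, -1.3333, 1.3333).
‖u_2‖ = 3.8297, so e_2 = (-0.8704, -0.3482, 0.3482).
r_{13} = e_1·a_3 = 1.5275; r_{23} = e_2·a_3 = -2.7852.
u_3 = a_3 − 1.5275·e_1 + 2.7852·e_2 = (0.9091, 1.3636, 3.6364).
‖u_3‖ = 3.9886, so e_3 = (0.2279, 0.3419, 0.9117).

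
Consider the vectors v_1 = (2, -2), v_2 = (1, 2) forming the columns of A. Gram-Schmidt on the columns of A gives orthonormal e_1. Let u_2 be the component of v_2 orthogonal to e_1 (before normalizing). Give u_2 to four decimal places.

v_1 = (2, -2); ‖v_1‖ = 2.8284, so e_1 = (0.7071, -0.7071).
e_1·v_2 = 0.7071·1 + (-0.7071)·2 = -0.7071.
u_2 = v_2 + 0.7071·e_1 = (1.5000, 1.5000).

u_2 = (1.5000, 1.5000)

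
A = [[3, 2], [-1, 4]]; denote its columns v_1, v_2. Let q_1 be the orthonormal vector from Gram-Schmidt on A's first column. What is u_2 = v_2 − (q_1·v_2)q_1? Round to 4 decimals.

u_2 = (1.4000, 4.2000)

v_1 = (3, -1); ‖v_1‖ = 3.1623, so q_1 = (0.9487, -0.3162).
q_1·v_2 = 0.9487·2 + (-0.3162)·4 = 0.6325.
u_2 = v_2 − 0.6325·q_1 = (1.4000, 4.2000).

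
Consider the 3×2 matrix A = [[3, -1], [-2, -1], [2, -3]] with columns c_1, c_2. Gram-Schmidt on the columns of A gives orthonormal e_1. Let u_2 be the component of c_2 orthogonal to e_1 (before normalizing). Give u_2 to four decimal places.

u_2 = (0.2353, -1.8235, -2.1765)

c_1 = (3, -2, 2); ‖c_1‖ = 4.1231, so e_1 = (0.7276, -0.4851, 0.4851).
e_1·c_2 = 0.7276·(-1) + (-0.4851)·(-1) + 0.4851·(-3) = -1.6977.
u_2 = c_2 + 1.6977·e_1 = (0.2353, -1.8235, -2.1765).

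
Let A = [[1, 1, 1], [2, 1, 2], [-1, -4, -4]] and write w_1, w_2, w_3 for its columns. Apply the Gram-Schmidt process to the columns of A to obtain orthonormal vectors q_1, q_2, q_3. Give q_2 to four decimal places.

w_1 = (1, 2, -1); ‖w_1‖ = 2.4495, so q_1 = (0.4082, 0.8165, -0.4082).
q_1·w_2 = 0.4082·1 + 0.8165·1 + (-0.4082)·(-4) = 2.8577.
u_2 = w_2 − 2.8577·q_1 = (-0.1667, -1.3333, -2.8333).
‖u_2‖ = 3.1358, so q_2 = (-0.0531, -0.4252, -0.9035).

q_2 = (-0.0531, -0.4252, -0.9035)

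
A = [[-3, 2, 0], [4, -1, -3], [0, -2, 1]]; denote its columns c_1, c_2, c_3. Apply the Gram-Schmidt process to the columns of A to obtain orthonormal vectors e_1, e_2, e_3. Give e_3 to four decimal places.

e_1 = c_1/‖c_1‖ = (-3, 4, 0)/5.0000 = (-0.6000, 0.8000, 0.0000).
r_{12} = e_1·c_2 = -2.0000.
u_2 = c_2 + 2.0000·e_1 = (0.8000, 0.6000, -2.0000).
‖u_2‖ = 2.2361, so e_2 = (0.3578, 0.2683, -0.8944).
r_{13} = e_1·c_3 = -2.4000; r_{23} = e_2·c_3 = -1.6994.
u_3 = c_3 + 2.4000·e_1 + 1.6994·e_2 = (-0.8320, -0.6240, -0.5200).
‖u_3‖ = 1.1628, so e_3 = (-0.7155, -0.5367, -0.4472).

e_3 = (-0.7155, -0.5367, -0.4472)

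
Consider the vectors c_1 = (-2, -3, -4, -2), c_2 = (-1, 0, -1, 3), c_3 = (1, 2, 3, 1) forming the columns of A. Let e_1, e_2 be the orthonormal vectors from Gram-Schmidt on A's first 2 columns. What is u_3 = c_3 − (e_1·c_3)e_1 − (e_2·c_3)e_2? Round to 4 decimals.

u_3 = (-0.4242, 0.0000, 0.2424, -0.0606)

e_1 = c_1/‖c_1‖ = (-2, -3, -4, -2)/5.7446 = (-0.3482, -0.5222, -0.6963, -0.3482).
r_{12} = e_1·c_2 = 0.0000.
u_2 = c_2 − 0.0000·e_1 = (-1.0000, 0.0000, -1.0000, 3.0000).
‖u_2‖ = 3.3166, so e_2 = (-0.3015, 0.0000, -0.3015, 0.9045).
r_{13} = e_1·c_3 = -3.8297; r_{23} = e_2·c_3 = -0.3015.
u_3 = c_3 + 3.8297·e_1 + 0.3015·e_2 = (-0.4242, 0.0000, 0.2424, -0.0606).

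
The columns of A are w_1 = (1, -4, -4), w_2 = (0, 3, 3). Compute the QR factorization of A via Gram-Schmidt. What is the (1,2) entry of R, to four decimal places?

w_1 = (1, -4, -4); ‖w_1‖ = 5.7446, so e_1 = (0.1741, -0.6963, -0.6963).
r_{12} = e_1·w_2 = -4.1779.

r_{12} = -4.1779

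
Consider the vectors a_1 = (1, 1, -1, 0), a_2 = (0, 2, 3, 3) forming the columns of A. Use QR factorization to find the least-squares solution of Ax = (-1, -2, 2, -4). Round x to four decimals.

a_1 = (1, 1, -1, 0); ‖a_1‖ = 1.7321, so e_1 = (0.5774, 0.5774, -0.5774, 0.0000).
e_1·a_2 = 0.5774·0 + 0.5774·2 + (-0.5774)·3 + 0.0000·3 = -0.5774.
u_2 = a_2 + 0.5774·e_1 = (0.3333, 2.3333, 2.6667, 3.0000).
‖u_2‖ = 4.6547, so e_2 = (0.0716, 0.5013, 0.5729, 0.6445).
Qᵀb = (-2.8868, -2.5064).
Back-substitute: x_2 = -2.5064/4.6547 = -0.5385.
x_1 = (-2.8868 + 0.5774·(-0.5385))/1.7321 = -1.8462.

x = (-1.8462, -0.5385)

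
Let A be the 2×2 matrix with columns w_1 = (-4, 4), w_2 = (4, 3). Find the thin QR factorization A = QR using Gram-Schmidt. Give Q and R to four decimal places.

w_1 = (-4, 4); ‖w_1‖ = 5.6569, so q_1 = (-0.7071, 0.7071).
q_1·w_2 = (-0.7071)·4 + 0.7071·3 = -0.7071.
u_2 = w_2 + 0.7071·q_1 = (3.5000, 3.5000).
‖u_2‖ = 4.9497, so q_2 = (0.7071, 0.7071).

Q = [[-0.7071, 0.7071], [0.7071, 0.7071]], R = [[5.6569, -0.7071], [0.0000, 4.9497]]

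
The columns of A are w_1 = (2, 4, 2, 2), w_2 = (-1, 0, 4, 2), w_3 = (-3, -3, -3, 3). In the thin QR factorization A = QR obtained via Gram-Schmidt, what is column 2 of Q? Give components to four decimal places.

w_1 = (2, 4, 2, 2); ‖w_1‖ = 5.2915, so q_1 = (0.3780, 0.7559, 0.3780, 0.3780).
q_1·w_2 = 0.3780·(-1) + 0.7559·0 + 0.3780·4 + 0.3780·2 = 1.8898.
u_2 = w_2 − 1.8898·q_1 = (-1.7143, -1.4286, 3.2857, 1.2857).
‖u_2‖ = 4.1748, so q_2 = (-0.4106, -0.3422, 0.7870, 0.3080).

q_2 = (-0.4106, -0.3422, 0.7870, 0.3080)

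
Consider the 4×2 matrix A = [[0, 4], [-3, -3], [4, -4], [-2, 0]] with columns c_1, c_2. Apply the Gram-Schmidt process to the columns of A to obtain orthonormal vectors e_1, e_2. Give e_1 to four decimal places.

e_1 = (0.0000, -0.5571, 0.7428, -0.3714)

e_1 = c_1/‖c_1‖ = (0, -3, 4, -2)/5.3852 = (0.0000, -0.5571, 0.7428, -0.3714).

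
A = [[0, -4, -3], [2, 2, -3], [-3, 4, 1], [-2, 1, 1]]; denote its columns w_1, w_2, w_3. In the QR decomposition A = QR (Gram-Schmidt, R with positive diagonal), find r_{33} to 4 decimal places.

r_{33} = 3.4961

q_1 = w_1/‖w_1‖ = (0, 2, -3, -2)/4.1231 = (0.0000, 0.4851, -0.7276, -0.4851).
r_{12} = q_1·w_2 = -2.4254.
u_2 = w_2 + 2.4254·q_1 = (-4.0000, 3.1765, 2.2353, -0.1765).
‖u_2‖ = 5.5783, so q_2 = (-0.7171, 0.5694, 0.4007, -0.0316).
r_{13} = q_1·w_3 = -2.6679; r_{23} = q_2·w_3 = 0.8120.
u_3 = w_3 + 2.6679·q_1 − 0.8120·q_2 = (-2.4178, -2.1682, -1.2665, -0.2684).
r_{33} = ‖u_3‖ = 3.4961.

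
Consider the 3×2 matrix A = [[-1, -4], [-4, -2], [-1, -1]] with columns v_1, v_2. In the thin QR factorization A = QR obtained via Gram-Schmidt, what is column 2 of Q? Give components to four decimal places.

q_2 = (-0.9619, 0.2609, -0.0815)

v_1 = (-1, -4, -1); ‖v_1‖ = 4.2426, so q_1 = (-0.2357, -0.9428, -0.2357).
q_1·v_2 = (-0.2357)·(-4) + (-0.9428)·(-2) + (-0.2357)·(-1) = 3.0641.
u_2 = v_2 − 3.0641·q_1 = (-3.2778, 0.8889, -0.2778).
‖u_2‖ = 3.4075, so q_2 = (-0.9619, 0.2609, -0.0815).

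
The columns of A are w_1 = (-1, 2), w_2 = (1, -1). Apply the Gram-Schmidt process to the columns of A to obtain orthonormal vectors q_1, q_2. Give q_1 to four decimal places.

w_1 = (-1, 2); ‖w_1‖ = 2.2361, so q_1 = (-0.4472, 0.8944).

q_1 = (-0.4472, 0.8944)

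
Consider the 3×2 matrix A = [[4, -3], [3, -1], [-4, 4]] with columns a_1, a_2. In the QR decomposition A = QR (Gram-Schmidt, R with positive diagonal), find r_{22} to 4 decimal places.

q_1 = a_1/‖a_1‖ = (4, 3, -4)/6.4031 = (0.6247, 0.4685, -0.6247).
r_{12} = q_1·a_2 = -4.8414.
u_2 = a_2 + 4.8414·q_1 = (0.0244, 1.2683, 0.9756).
r_{22} = ‖u_2‖ = 1.6003.

r_{22} = 1.6003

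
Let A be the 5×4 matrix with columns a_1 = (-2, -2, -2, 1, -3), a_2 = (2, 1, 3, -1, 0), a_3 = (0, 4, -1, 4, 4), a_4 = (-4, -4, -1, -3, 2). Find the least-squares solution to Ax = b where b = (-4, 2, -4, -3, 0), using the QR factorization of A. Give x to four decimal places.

x = (-1.1519, -2.1687, -0.4963, -0.0889)

e_1 = a_1/‖a_1‖ = (-2, -2, -2, 1, -3)/4.6904 = (-0.4264, -0.4264, -0.4264, 0.2132, -0.6396).
r_{12} = e_1·a_2 = -2.7716.
u_2 = a_2 + 2.7716·e_1 = (0.8182, -0.1818, 1.8182, -0.4091, -1.7727).
‖u_2‖ = 2.7052, so e_2 = (0.3024, -0.0672, 0.6721, -0.1512, -0.6553).
r_{13} = e_1·a_3 = -2.9848; r_{23} = e_2·a_3 = -4.1670.
u_3 = a_3 + 2.9848·e_1 + 4.1670·e_2 = (-0.0124, 2.4472, 0.5280, 4.0062, -0.6398).
‖u_3‖ = 4.7673, so e_3 = (-0.0026, 0.5133, 0.1107, 0.8404, -0.1342).
r_{14} = e_1·a_4 = 1.9188; r_{24} = e_2·a_4 = -2.4700; r_{34} = e_3·a_4 = -4.9431.
u_4 = a_4 − 1.9188·e_1 + 2.4700·e_2 + 4.9431·e_3 = (-2.4477, -0.8103, 2.0257, 0.3714, 0.9453).
‖u_4‖ = 3.4326, so e_4 = (-0.7131, -0.2361, 0.5901, 0.1082, 0.2754).
Qᵀb = (1.9188, -3.5789, -1.9270, -0.3050).
Back-substitute: x_4 = -0.3050/3.4326 = -0.0889.
x_3 = (-1.9270 + 4.9431·(-0.0889))/4.7673 = -0.4963.
x_2 = (-3.5789 + 4.1670·(-0.4963) + 2.4700·(-0.0889))/2.7052 = -2.1687.
x_1 = (1.9188 + 2.7716·(-2.1687) + 2.9848·(-0.4963) − 1.9188·(-0.0889))/4.6904 = -1.1519.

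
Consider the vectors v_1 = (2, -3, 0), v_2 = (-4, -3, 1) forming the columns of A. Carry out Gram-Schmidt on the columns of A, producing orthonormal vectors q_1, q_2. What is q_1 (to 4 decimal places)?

v_1 = (2, -3, 0); ‖v_1‖ = 3.6056, so q_1 = (0.5547, -0.8321, 0.0000).

q_1 = (0.5547, -0.8321, 0.0000)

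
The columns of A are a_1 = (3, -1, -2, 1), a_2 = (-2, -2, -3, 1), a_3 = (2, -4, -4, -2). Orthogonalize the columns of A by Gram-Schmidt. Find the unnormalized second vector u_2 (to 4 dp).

a_1 = (3, -1, -2, 1); ‖a_1‖ = 3.8730, so q_1 = (0.7746, -0.2582, -0.5164, 0.2582).
q_1·a_2 = 0.7746·(-2) + (-0.2582)·(-2) + (-0.5164)·(-3) + 0.2582·1 = 0.7746.
u_2 = a_2 − 0.7746·q_1 = (-2.6000, -1.8000, -2.6000, 0.8000).

u_2 = (-2.6000, -1.8000, -2.6000, 0.8000)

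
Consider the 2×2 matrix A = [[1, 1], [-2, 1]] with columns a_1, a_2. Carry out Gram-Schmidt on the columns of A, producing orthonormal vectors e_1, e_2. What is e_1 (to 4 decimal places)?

a_1 = (1, -2); ‖a_1‖ = 2.2361, so e_1 = (0.4472, -0.8944).

e_1 = (0.4472, -0.8944)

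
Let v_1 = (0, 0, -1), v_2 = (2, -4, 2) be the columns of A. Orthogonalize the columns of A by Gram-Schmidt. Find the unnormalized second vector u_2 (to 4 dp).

v_1 = (0, 0, -1); ‖v_1‖ = 1.0000, so e_1 = (0.0000, 0.0000, -1.0000).
e_1·v_2 = 0.0000·2 + 0.0000·(-4) + (-1.0000)·2 = -2.0000.
u_2 = v_2 + 2.0000·e_1 = (2.0000, -4.0000, 0.0000).

u_2 = (2.0000, -4.0000, 0.0000)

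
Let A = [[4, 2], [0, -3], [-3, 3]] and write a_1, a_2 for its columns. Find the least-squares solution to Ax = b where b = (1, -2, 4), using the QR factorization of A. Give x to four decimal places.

x = (-0.2842, 0.8962)

a_1 = (4, 0, -3); ‖a_1‖ = 5.0000, so e_1 = (0.8000, 0.0000, -0.6000).
e_1·a_2 = 0.8000·2 + 0.0000·(-3) + (-0.6000)·3 = -0.2000.
u_2 = a_2 + 0.2000·e_1 = (2.1600, -3.0000, 2.8800).
‖u_2‖ = 4.6861, so e_2 = (0.4609, -0.6402, 0.6146).
Qᵀb = (-1.6000, 4.1996).
Back-substitute: x_2 = 4.1996/4.6861 = 0.8962.
x_1 = (-1.6000 + 0.2000·0.8962)/5.0000 = -0.2842.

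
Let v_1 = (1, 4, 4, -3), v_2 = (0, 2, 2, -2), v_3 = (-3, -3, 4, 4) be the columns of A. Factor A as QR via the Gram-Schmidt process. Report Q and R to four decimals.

Q = [[0.1543, -0.7591, -0.4376], [0.6172, -0.1380, -0.2917], [0.6172, -0.1380, 0.7293], [-0.4629, -0.6211, 0.4376]], R = [[6.4807, 3.3947, -1.6973], [0.0000, 0.6901, -0.3450], [0.0000, 0.0000, 6.8557]]

v_1 = (1, 4, 4, -3); ‖v_1‖ = 6.4807, so q_1 = (0.1543, 0.6172, 0.6172, -0.4629).
q_1·v_2 = 0.1543·0 + 0.6172·2 + 0.6172·2 + (-0.4629)·(-2) = 3.3947.
u_2 = v_2 − 3.3947·q_1 = (-0.5238, -0.0952, -0.0952, -0.4286).
‖u_2‖ = 0.6901, so q_2 = (-0.7591, -0.1380, -0.1380, -0.6211).
q_1·v_3 = 0.1543·(-3) + 0.6172·(-3) + 0.6172·4 + (-0.4629)·4 = -1.6973; q_2·v_3 = (-0.7591)·(-3) + (-0.1380)·(-3) + (-0.1380)·4 + (-0.6211)·4 = -0.3450.
u_3 = v_3 + 1.6973·q_1 + 0.3450·q_2 = (-3.0000, -2.0000, 5.0000, 3.0000).
‖u_3‖ = 6.8557, so q_3 = (-0.4376, -0.2917, 0.7293, 0.4376).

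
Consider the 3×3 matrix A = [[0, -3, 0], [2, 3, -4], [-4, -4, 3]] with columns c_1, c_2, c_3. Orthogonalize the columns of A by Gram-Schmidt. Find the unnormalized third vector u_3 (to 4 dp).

u_3 = (-0.6122, -1.8367, -0.9184)

q_1 = c_1/‖c_1‖ = (0, 2, -4)/4.4721 = (0.0000, 0.4472, -0.8944).
r_{12} = q_1·c_2 = 4.9193.
u_2 = c_2 − 4.9193·q_1 = (-3.0000, 0.8000, 0.4000).
‖u_2‖ = 3.1305, so q_2 = (-0.9583, 0.2556, 0.1278).
r_{13} = q_1·c_3 = -4.4721; r_{23} = q_2·c_3 = -0.6389.
u_3 = c_3 + 4.4721·q_1 + 0.6389·q_2 = (-0.6122, -1.8367, -0.9184).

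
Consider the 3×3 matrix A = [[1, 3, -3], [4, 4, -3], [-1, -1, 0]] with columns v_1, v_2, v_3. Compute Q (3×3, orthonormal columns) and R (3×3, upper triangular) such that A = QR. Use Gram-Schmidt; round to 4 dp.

Q = [[0.2357, 0.9718, 0.0000], [0.9428, -0.2287, -0.2425], [-0.2357, 0.0572, -0.9701]], R = [[4.2426, 4.7140, -3.5355], [0.0000, 1.9437, -2.2295], [0.0000, 0.0000, 0.7276]]

v_1 = (1, 4, -1); ‖v_1‖ = 4.2426, so e_1 = (0.2357, 0.9428, -0.2357).
e_1·v_2 = 0.2357·3 + 0.9428·4 + (-0.2357)·(-1) = 4.7140.
u_2 = v_2 − 4.7140·e_1 = (1.8889, -0.4444, 0.1111).
‖u_2‖ = 1.9437, so e_2 = (0.9718, -0.2287, 0.0572).
e_1·v_3 = 0.2357·(-3) + 0.9428·(-3) + (-0.2357)·0 = -3.5355; e_2·v_3 = 0.9718·(-3) + (-0.2287)·(-3) + 0.0572·0 = -2.2295.
u_3 = v_3 + 3.5355·e_1 + 2.2295·e_2 = (0.0000, -0.1765, -0.7059).
‖u_3‖ = 0.7276, so e_3 = (0.0000, -0.2425, -0.9701).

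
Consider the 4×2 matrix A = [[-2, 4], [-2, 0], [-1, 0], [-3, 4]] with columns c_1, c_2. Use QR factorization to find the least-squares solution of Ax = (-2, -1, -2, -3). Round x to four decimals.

e_1 = c_1/‖c_1‖ = (-2, -2, -1, -3)/4.2426 = (-0.4714, -0.4714, -0.2357, -0.7071).
r_{12} = e_1·c_2 = -4.7140.
u_2 = c_2 + 4.7140·e_1 = (1.7778, -2.2222, -1.1111, 0.6667).
‖u_2‖ = 3.1269, so e_2 = (0.5685, -0.7107, -0.3553, 0.2132).
Qᵀb = (4.0069, -0.3553).
Back-substitute: x_2 = -0.3553/3.1269 = -0.1136.
x_1 = (4.0069 + 4.7140·(-0.1136))/4.2426 = 0.8182.

x = (0.8182, -0.1136)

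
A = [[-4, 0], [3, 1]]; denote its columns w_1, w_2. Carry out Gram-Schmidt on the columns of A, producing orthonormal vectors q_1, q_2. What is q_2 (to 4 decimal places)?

q_2 = (0.6000, 0.8000)

w_1 = (-4, 3); ‖w_1‖ = 5.0000, so q_1 = (-0.8000, 0.6000).
q_1·w_2 = (-0.8000)·0 + 0.6000·1 = 0.6000.
u_2 = w_2 − 0.6000·q_1 = (0.4800, 0.6400).
‖u_2‖ = 0.8000, so q_2 = (0.6000, 0.8000).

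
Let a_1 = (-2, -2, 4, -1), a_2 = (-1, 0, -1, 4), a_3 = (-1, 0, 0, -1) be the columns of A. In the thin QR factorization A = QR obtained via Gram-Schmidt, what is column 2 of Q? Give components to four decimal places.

q_2 = (-0.3637, -0.1180, -0.0098, 0.9240)

a_1 = (-2, -2, 4, -1); ‖a_1‖ = 5.0000, so q_1 = (-0.4000, -0.4000, 0.8000, -0.2000).
q_1·a_2 = (-0.4000)·(-1) + (-0.4000)·0 + 0.8000·(-1) + (-0.2000)·4 = -1.2000.
u_2 = a_2 + 1.2000·q_1 = (-1.4800, -0.4800, -0.0400, 3.7600).
‖u_2‖ = 4.0694, so q_2 = (-0.3637, -0.1180, -0.0098, 0.9240).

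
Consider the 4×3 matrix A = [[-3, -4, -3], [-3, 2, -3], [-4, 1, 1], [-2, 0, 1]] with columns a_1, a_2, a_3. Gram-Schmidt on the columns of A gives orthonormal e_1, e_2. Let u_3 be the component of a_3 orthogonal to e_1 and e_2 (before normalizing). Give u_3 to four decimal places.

u_3 = (-0.8816, -2.7103, 1.8942, 1.5995)

e_1 = a_1/‖a_1‖ = (-3, -3, -4, -2)/6.1644 = (-0.4867, -0.4867, -0.6489, -0.3244).
r_{12} = e_1·a_2 = 0.3244.
u_2 = a_2 − 0.3244·e_1 = (-3.8421, 2.1579, 1.2105, 0.1053).
‖u_2‖ = 4.5711, so e_2 = (-0.8405, 0.4721, 0.2648, 0.0230).
r_{13} = e_1·a_3 = 1.9467; r_{23} = e_2·a_3 = 1.3932.
u_3 = a_3 − 1.9467·e_1 − 1.3932·e_2 = (-0.8816, -2.7103, 1.8942, 1.5995).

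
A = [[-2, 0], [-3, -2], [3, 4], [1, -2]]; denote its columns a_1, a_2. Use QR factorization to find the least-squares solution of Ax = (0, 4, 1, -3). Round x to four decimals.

x = (-1.0811, 0.8041)

a_1 = (-2, -3, 3, 1); ‖a_1‖ = 4.7958, so q_1 = (-0.4170, -0.6255, 0.6255, 0.2085).
q_1·a_2 = (-0.4170)·0 + (-0.6255)·(-2) + 0.6255·4 + 0.2085·(-2) = 3.3362.
u_2 = a_2 − 3.3362·q_1 = (1.3913, 0.0870, 1.9130, -2.6957).
‖u_2‖ = 3.5874, so q_2 = (0.3878, 0.0242, 0.5333, -0.7514).
Qᵀb = (-2.5022, 2.8845).
Back-substitute: x_2 = 2.8845/3.5874 = 0.8041.
x_1 = (-2.5022 − 3.3362·0.8041)/4.7958 = -1.0811.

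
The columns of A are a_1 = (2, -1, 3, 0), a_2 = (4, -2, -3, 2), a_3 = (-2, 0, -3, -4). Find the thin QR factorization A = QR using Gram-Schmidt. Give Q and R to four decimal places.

Q = [[0.5345, 0.6722, 0.1429], [-0.2673, -0.3361, -0.3230], [0.8018, -0.5601, -0.2029], [0.0000, 0.3485, -0.9133]], R = [[3.7417, 0.2673, -3.4744], [0.0000, 5.7383, -1.0580], [0.0000, 0.0000, 3.9761]]

a_1 = (2, -1, 3, 0); ‖a_1‖ = 3.7417, so q_1 = (0.5345, -0.2673, 0.8018, 0.0000).
q_1·a_2 = 0.5345·4 + (-0.2673)·(-2) + 0.8018·(-3) + 0.0000·2 = 0.2673.
u_2 = a_2 − 0.2673·q_1 = (3.8571, -1.9286, -3.2143, 2.0000).
‖u_2‖ = 5.7383, so q_2 = (0.6722, -0.3361, -0.5601, 0.3485).
q_1·a_3 = 0.5345·(-2) + (-0.2673)·0 + 0.8018·(-3) + 0.0000·(-4) = -3.4744; q_2·a_3 = 0.6722·(-2) + (-0.3361)·0 + (-0.5601)·(-3) + 0.3485·(-4) = -1.0580.
u_3 = a_3 + 3.4744·q_1 + 1.0580·q_2 = (0.5683, -1.2842, -0.8069, -3.6312).
‖u_3‖ = 3.9761, so q_3 = (0.1429, -0.3230, -0.2029, -0.9133).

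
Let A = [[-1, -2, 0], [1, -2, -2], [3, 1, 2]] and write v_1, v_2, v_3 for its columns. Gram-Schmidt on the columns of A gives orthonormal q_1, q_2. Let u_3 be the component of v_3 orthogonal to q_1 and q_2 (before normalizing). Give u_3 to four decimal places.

u_3 = (1.4000, -1.0000, 0.8000)

q_1 = v_1/‖v_1‖ = (-1, 1, 3)/3.3166 = (-0.3015, 0.3015, 0.9045).
r_{12} = q_1·v_2 = 0.9045.
u_2 = v_2 − 0.9045·q_1 = (-1.7273, -2.2727, 0.1818).
‖u_2‖ = 2.8604, so q_2 = (-0.6039, -0.7946, 0.0636).
r_{13} = q_1·v_3 = 1.2060; r_{23} = q_2·v_3 = 1.7162.
u_3 = v_3 − 1.2060·q_1 − 1.7162·q_2 = (1.4000, -1.0000, 0.8000).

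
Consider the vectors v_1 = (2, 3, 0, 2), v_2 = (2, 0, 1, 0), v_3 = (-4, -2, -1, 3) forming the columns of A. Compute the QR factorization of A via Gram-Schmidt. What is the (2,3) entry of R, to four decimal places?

v_1 = (2, 3, 0, 2); ‖v_1‖ = 4.1231, so q_1 = (0.4851, 0.7276, 0.0000, 0.4851).
q_1·v_2 = 0.4851·2 + 0.7276·0 + 0.0000·1 + 0.4851·0 = 0.9701.
u_2 = v_2 − 0.9701·q_1 = (1.5294, -0.7059, 1.0000, -0.4706).
‖u_2‖ = 2.0147, so q_2 = (0.7591, -0.3504, 0.4964, -0.2336).
r_{23} = q_2·v_3 = -3.5329.

r_{23} = -3.5329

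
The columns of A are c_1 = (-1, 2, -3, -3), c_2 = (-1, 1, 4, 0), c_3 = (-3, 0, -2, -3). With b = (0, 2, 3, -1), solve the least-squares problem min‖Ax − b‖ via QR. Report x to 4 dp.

c_1 = (-1, 2, -3, -3); ‖c_1‖ = 4.7958, so e_1 = (-0.2085, 0.4170, -0.6255, -0.6255).
e_1·c_2 = (-0.2085)·(-1) + 0.4170·1 + (-0.6255)·4 + (-0.6255)·0 = -1.8766.
u_2 = c_2 + 1.8766·e_1 = (-1.3913, 1.7826, 2.8261, -1.1739).
‖u_2‖ = 3.8050, so e_2 = (-0.3656, 0.4685, 0.7427, -0.3085).
e_1·c_3 = (-0.2085)·(-3) + 0.4170·0 + (-0.6255)·(-2) + (-0.6255)·(-3) = 3.7533; e_2·c_3 = (-0.3656)·(-3) + 0.4685·0 + 0.7427·(-2) + (-0.3085)·(-3) = 0.5370.
u_3 = c_3 − 3.7533·e_1 − 0.5370·e_2 = (-2.0210, -1.8168, -0.0511, -0.4865).
‖u_3‖ = 2.7613, so e_3 = (-0.7319, -0.6580, -0.0185, -0.1762).
Qᵀb = (-0.4170, 3.4737, -1.1952).
Back-substitute: x_3 = -1.1952/2.7613 = -0.4328.
x_2 = (3.4737 − 0.5370·(-0.4328))/3.8050 = 0.9740.
x_1 = (-0.4170 + 1.8766·0.9740 − 3.7533·(-0.4328))/4.7958 = 0.6329.

x = (0.6329, 0.9740, -0.4328)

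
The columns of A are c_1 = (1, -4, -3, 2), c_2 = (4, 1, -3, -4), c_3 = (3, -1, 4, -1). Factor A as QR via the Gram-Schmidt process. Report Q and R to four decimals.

Q = [[0.1826, 0.6123, 0.5842], [-0.7303, 0.1749, -0.4032], [-0.5477, -0.4477, 0.7030], [0.3651, -0.6277, -0.0439]], R = [[5.4772, 0.1826, -1.2780], [0.0000, 6.4782, 0.4991], [0.0000, 0.0000, 5.0117]]

c_1 = (1, -4, -3, 2); ‖c_1‖ = 5.4772, so q_1 = (0.1826, -0.7303, -0.5477, 0.3651).
q_1·c_2 = 0.1826·4 + (-0.7303)·1 + (-0.5477)·(-3) + 0.3651·(-4) = 0.1826.
u_2 = c_2 − 0.1826·q_1 = (3.9667, 1.1333, -2.9000, -4.0667).
‖u_2‖ = 6.4782, so q_2 = (0.6123, 0.1749, -0.4477, -0.6277).
q_1·c_3 = 0.1826·3 + (-0.7303)·(-1) + (-0.5477)·4 + 0.3651·(-1) = -1.2780; q_2·c_3 = 0.6123·3 + 0.1749·(-1) + (-0.4477)·4 + (-0.6277)·(-1) = 0.4991.
u_3 = c_3 + 1.2780·q_1 − 0.4991·q_2 = (2.9277, -2.0207, 3.5234, -0.2200).
‖u_3‖ = 5.0117, so q_3 = (0.5842, -0.4032, 0.7030, -0.0439).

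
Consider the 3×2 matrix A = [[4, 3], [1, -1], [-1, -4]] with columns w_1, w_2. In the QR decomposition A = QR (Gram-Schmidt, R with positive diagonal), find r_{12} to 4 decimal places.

w_1 = (4, 1, -1); ‖w_1‖ = 4.2426, so q_1 = (0.9428, 0.2357, -0.2357).
r_{12} = q_1·w_2 = 3.5355.

r_{12} = 3.5355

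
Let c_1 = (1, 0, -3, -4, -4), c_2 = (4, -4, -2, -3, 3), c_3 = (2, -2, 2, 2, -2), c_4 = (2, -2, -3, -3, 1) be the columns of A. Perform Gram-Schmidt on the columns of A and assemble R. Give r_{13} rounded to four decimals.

r_{13} = -0.6172

c_1 = (1, 0, -3, -4, -4); ‖c_1‖ = 6.4807, so e_1 = (0.1543, 0.0000, -0.4629, -0.6172, -0.6172).
r_{13} = e_1·c_3 = -0.6172.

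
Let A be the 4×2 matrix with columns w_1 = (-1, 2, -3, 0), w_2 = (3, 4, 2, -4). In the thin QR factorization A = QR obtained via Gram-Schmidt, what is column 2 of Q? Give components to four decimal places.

e_2 = (0.4369, 0.6181, 0.2664, -0.5968)

w_1 = (-1, 2, -3, 0); ‖w_1‖ = 3.7417, so e_1 = (-0.2673, 0.5345, -0.8018, 0.0000).
e_1·w_2 = (-0.2673)·3 + 0.5345·4 + (-0.8018)·2 + 0.0000·(-4) = -0.2673.
u_2 = w_2 + 0.2673·e_1 = (2.9286, 4.1429, 1.7857, -4.0000).
‖u_2‖ = 6.7029, so e_2 = (0.4369, 0.6181, 0.2664, -0.5968).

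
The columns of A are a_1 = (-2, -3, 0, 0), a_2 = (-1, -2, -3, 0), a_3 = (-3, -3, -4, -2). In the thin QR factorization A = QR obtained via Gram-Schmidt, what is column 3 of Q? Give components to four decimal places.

q_3 = (-0.4254, 0.2836, -0.0473, -0.8581)

a_1 = (-2, -3, 0, 0); ‖a_1‖ = 3.6056, so q_1 = (-0.5547, -0.8321, 0.0000, 0.0000).
q_1·a_2 = (-0.5547)·(-1) + (-0.8321)·(-2) + 0.0000·(-3) + 0.0000·0 = 2.2188.
u_2 = a_2 − 2.2188·q_1 = (0.2308, -0.1538, -3.0000, 0.0000).
‖u_2‖ = 3.0128, so q_2 = (0.0766, -0.0511, -0.9958, 0.0000).
q_1·a_3 = (-0.5547)·(-3) + (-0.8321)·(-3) + 0.0000·(-4) + 0.0000·(-2) = 4.1603; q_2·a_3 = 0.0766·(-3) + (-0.0511)·(-3) + (-0.9958)·(-4) + 0.0000·(-2) = 3.9064.
u_3 = a_3 − 4.1603·q_1 − 3.9064·q_2 = (-0.9915, 0.6610, -0.1102, -2.0000).
‖u_3‖ = 2.3307, so q_3 = (-0.4254, 0.2836, -0.0473, -0.8581).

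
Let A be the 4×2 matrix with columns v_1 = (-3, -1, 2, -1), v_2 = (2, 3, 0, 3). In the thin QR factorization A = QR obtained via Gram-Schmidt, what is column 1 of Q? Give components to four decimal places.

q_1 = v_1/‖v_1‖ = (-3, -1, 2, -1)/3.8730 = (-0.7746, -0.2582, 0.5164, -0.2582).

q_1 = (-0.7746, -0.2582, 0.5164, -0.2582)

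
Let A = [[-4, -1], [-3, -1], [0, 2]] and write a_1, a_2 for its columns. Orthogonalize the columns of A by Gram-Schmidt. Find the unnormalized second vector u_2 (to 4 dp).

a_1 = (-4, -3, 0); ‖a_1‖ = 5.0000, so e_1 = (-0.8000, -0.6000, 0.0000).
e_1·a_2 = (-0.8000)·(-1) + (-0.6000)·(-1) + 0.0000·2 = 1.4000.
u_2 = a_2 − 1.4000·e_1 = (0.1200, -0.1600, 2.0000).

u_2 = (0.1200, -0.1600, 2.0000)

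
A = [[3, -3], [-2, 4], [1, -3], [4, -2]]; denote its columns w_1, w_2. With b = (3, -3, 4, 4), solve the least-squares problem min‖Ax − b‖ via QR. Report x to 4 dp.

w_1 = (3, -2, 1, 4); ‖w_1‖ = 5.4772, so q_1 = (0.5477, -0.3651, 0.1826, 0.7303).
q_1·w_2 = 0.5477·(-3) + (-0.3651)·4 + 0.1826·(-3) + 0.7303·(-2) = -5.1121.
u_2 = w_2 + 5.1121·q_1 = (-0.2000, 2.1333, -2.0667, 1.7333).
‖u_2‖ = 3.4448, so q_2 = (-0.0581, 0.6193, -0.5999, 0.5032).
Qᵀb = (6.3901, -2.4191).
Back-substitute: x_2 = -2.4191/3.4448 = -0.7022.
x_1 = (6.3901 + 5.1121·(-0.7022))/5.4772 = 0.5112.

x = (0.5112, -0.7022)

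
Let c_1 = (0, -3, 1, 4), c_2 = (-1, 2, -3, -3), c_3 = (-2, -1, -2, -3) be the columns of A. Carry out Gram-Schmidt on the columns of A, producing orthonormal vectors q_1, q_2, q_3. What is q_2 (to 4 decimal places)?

c_1 = (0, -3, 1, 4); ‖c_1‖ = 5.0990, so q_1 = (0.0000, -0.5883, 0.1961, 0.7845).
q_1·c_2 = 0.0000·(-1) + (-0.5883)·2 + 0.1961·(-3) + 0.7845·(-3) = -4.1184.
u_2 = c_2 + 4.1184·q_1 = (-1.0000, -0.4231, -2.1923, 0.2308).
‖u_2‖ = 2.4573, so q_2 = (-0.4069, -0.1722, -0.8922, 0.0939).

q_2 = (-0.4069, -0.1722, -0.8922, 0.0939)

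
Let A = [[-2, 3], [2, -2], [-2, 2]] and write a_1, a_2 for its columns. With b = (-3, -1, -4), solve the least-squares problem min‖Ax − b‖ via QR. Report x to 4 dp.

x = (-0.7500, -1.5000)

q_1 = a_1/‖a_1‖ = (-2, 2, -2)/3.4641 = (-0.5774, 0.5774, -0.5774).
r_{12} = q_1·a_2 = -4.0415.
u_2 = a_2 + 4.0415·q_1 = (0.6667, 0.3333, -0.3333).
‖u_2‖ = 0.8165, so q_2 = (0.8165, 0.4082, -0.4082).
Qᵀb = (3.4641, -1.2247).
Back-substitute: x_2 = -1.2247/0.8165 = -1.5000.
x_1 = (3.4641 + 4.0415·(-1.5000))/3.4641 = -0.7500.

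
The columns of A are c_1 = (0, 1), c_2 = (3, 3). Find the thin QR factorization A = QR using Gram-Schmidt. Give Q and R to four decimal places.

Q = [[0.0000, 1.0000], [1.0000, 0.0000]], R = [[1.0000, 3.0000], [0.0000, 3.0000]]

e_1 = c_1/‖c_1‖ = (0, 1)/1.0000 = (0.0000, 1.0000).
r_{12} = e_1·c_2 = 3.0000.
u_2 = c_2 − 3.0000·e_1 = (3.0000, 0.0000).
‖u_2‖ = 3.0000, so e_2 = (1.0000, 0.0000).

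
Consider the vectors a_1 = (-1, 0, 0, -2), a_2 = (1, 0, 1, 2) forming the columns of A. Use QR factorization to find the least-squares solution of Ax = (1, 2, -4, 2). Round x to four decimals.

x = (-5.0000, -4.0000)

a_1 = (-1, 0, 0, -2); ‖a_1‖ = 2.2361, so e_1 = (-0.4472, 0.0000, 0.0000, -0.8944).
e_1·a_2 = (-0.4472)·1 + 0.0000·0 + 0.0000·1 + (-0.8944)·2 = -2.2361.
u_2 = a_2 + 2.2361·e_1 = (0.0000, 0.0000, 1.0000, 0.0000).
‖u_2‖ = 1.0000, so e_2 = (0.0000, 0.0000, 1.0000, 0.0000).
Qᵀb = (-2.2361, -4.0000).
Back-substitute: x_2 = -4.0000/1.0000 = -4.0000.
x_1 = (-2.2361 + 2.2361·(-4.0000))/2.2361 = -5.0000.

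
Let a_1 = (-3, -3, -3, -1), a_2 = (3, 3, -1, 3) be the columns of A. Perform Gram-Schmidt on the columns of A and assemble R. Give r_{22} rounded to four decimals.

a_1 = (-3, -3, -3, -1); ‖a_1‖ = 5.2915, so q_1 = (-0.5669, -0.5669, -0.5669, -0.1890).
q_1·a_2 = (-0.5669)·3 + (-0.5669)·3 + (-0.5669)·(-1) + (-0.1890)·3 = -3.4017.
u_2 = a_2 + 3.4017·q_1 = (1.0714, 1.0714, -2.9286, 2.3571).
r_{22} = ‖u_2‖ = 4.0532.

r_{22} = 4.0532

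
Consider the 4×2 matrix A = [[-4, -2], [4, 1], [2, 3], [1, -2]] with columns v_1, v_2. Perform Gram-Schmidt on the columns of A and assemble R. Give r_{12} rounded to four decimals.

q_1 = v_1/‖v_1‖ = (-4, 4, 2, 1)/6.0828 = (-0.6576, 0.6576, 0.3288, 0.1644).
r_{12} = q_1·v_2 = 2.6304.

r_{12} = 2.6304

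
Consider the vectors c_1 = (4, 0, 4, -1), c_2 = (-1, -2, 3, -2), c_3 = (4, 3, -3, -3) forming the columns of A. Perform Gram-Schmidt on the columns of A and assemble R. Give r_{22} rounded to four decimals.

r_{22} = 3.8691

c_1 = (4, 0, 4, -1); ‖c_1‖ = 5.7446, so q_1 = (0.6963, 0.0000, 0.6963, -0.1741).
q_1·c_2 = 0.6963·(-1) + 0.0000·(-2) + 0.6963·3 + (-0.1741)·(-2) = 1.7408.
u_2 = c_2 − 1.7408·q_1 = (-2.2121, -2.0000, 1.7879, -1.6970).
r_{22} = ‖u_2‖ = 3.8691.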